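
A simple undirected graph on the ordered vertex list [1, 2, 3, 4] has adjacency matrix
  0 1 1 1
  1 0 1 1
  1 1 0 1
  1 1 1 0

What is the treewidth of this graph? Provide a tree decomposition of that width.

With just one bag of size 4, the width is 4 − 1 = 3, so tw(G) ≤ 3. On the other hand G contains the 4-clique {1, 2, 3, 4}. A clique must lie in a single bag of any decomposition, so no decomposition can have width below 3. The upper and lower bounds meet at 3, so that is the treewidth.

Treewidth 3.
One optimal decomposition is:
Bags: B1 = {1, 2, 3, 4}
Tree: (single bag)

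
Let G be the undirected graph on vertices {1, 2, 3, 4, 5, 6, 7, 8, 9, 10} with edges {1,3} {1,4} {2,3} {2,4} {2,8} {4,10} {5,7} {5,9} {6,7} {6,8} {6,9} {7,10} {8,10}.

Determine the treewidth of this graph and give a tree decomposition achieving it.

Each bag holds 3 vertices, so the decomposition has width 2, which upper-bounds the treewidth. For the lower bound, G contains the cycle 3–1–4–2–3, so G is not a forest; only forests have treewidth ≤ 1, hence tw(G) ≥ 2. Therefore the treewidth is 2.

Treewidth 2.
Bags: B1 = {1, 2, 3}  B2 = {1, 2, 4}  B3 = {2, 4, 8}  B4 = {4, 8, 10}  B5 = {6, 8, 10}  B6 = {6, 7, 10}  B7 = {6, 7, 9}  B8 = {5, 7, 9}
Tree: B1–B2, B2–B3, B3–B4, B4–B5, B5–B6, B6–B7, B7–B8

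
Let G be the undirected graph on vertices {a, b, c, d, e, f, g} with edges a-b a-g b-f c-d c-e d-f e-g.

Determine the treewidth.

A width-2 tree decomposition is:
Bags: B1 = {a, b, g}  B2 = {b, e, g}  B3 = {b, c, e}  B4 = {b, c, d}  B5 = {b, d, f}
Tree: B1–B2, B2–B3, B3–B4, B4–B5
Each bag holds 3 vertices, so the decomposition has width 2, which upper-bounds the treewidth. For the lower bound, G contains the cycle b–a–g–e–c–d–f–b, so G is not a forest; only forests have treewidth ≤ 1, hence tw(G) ≥ 2. Therefore the treewidth is 2.

2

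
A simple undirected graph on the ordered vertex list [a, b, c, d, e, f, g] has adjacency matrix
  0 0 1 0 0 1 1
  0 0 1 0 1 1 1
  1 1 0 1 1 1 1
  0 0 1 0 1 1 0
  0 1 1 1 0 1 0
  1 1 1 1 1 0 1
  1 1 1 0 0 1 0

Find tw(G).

3

A width-3 tree decomposition is:
Bags: B1 = {b, c, f, g}  B2 = {a, c, f, g}  B3 = {b, c, e, f}  B4 = {c, d, e, f}
Tree: B1–B2, B1–B3, B3–B4
Each bag holds 4 vertices, so the decomposition has width 3, which upper-bounds the treewidth. Conversely, {c, d, e, f} is a clique of size 4, and the vertices of any clique must share a bag in every tree decomposition; so some bag has ≥ 4 vertices and tw(G) ≥ 3. Therefore the treewidth is 3.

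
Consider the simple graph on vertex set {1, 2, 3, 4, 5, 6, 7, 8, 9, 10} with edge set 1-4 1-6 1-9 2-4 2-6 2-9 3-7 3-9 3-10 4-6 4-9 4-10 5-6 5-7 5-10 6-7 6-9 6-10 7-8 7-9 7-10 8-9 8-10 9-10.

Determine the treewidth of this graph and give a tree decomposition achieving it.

Each bag holds 4 vertices, so the decomposition has width 3, which upper-bounds the treewidth. On the other hand G contains the 4-clique {7, 8, 9, 10}. A clique must lie in a single bag of any decomposition, so no decomposition can have width below 3. Therefore the treewidth is 3.

Treewidth 3.
Bags: B1 = {6, 7, 9, 10}  B2 = {7, 8, 9, 10}  B3 = {4, 6, 9, 10}  B4 = {5, 6, 7, 10}  B5 = {2, 4, 6, 9}  B6 = {1, 4, 6, 9}  B7 = {3, 7, 9, 10}
Tree: B1–B2, B1–B3, B1–B4, B3–B5, B5–B6, B2–B7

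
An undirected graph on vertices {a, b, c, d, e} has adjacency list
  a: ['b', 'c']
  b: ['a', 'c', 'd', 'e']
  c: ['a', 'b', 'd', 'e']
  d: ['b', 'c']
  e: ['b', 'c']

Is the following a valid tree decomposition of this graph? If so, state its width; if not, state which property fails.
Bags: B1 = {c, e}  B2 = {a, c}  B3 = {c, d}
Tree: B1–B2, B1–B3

A tree decomposition must satisfy three properties: every vertex lies in some bag; for every edge, both endpoints lie together in some bag; and for every vertex, the bags containing it form a connected subtree. Here vertex b appears in no bag, so the decomposition is invalid.

No — vertex b appears in no bag.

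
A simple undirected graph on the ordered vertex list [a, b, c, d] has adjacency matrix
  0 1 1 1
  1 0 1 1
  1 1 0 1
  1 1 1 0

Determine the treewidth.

A width-3 tree decomposition is:
Bags: B1 = {a, b, c, d}
Tree: (single bag)
A single bag containing all 4 vertices is trivially a valid decomposition of width 3. For the lower bound, the 4 vertices {a, b, c, d} are pairwise adjacent, and any tree decomposition puts a clique entirely inside one bag — forcing width ≥ 3. Therefore the treewidth is 3.

3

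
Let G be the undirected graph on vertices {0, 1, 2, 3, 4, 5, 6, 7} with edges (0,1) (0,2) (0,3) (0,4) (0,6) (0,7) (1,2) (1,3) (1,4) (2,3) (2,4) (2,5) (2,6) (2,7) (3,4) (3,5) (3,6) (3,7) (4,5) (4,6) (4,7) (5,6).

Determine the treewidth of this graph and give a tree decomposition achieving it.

Treewidth 4.
Bags: B1 = {0, 2, 3, 4, 7}  B2 = {0, 2, 3, 4, 6}  B3 = {2, 3, 4, 5, 6}  B4 = {0, 1, 2, 3, 4}
Tree: B1–B2, B2–B3, B1–B4

The largest bag has 5 vertices, giving width 4; this decomposition certifies tw(G) ≤ 4. For the lower bound, the 5 vertices {0, 1, 2, 3, 4} are pairwise adjacent, and any tree decomposition puts a clique entirely inside one bag — forcing width ≥ 4. The upper and lower bounds meet at 4, so that is the treewidth.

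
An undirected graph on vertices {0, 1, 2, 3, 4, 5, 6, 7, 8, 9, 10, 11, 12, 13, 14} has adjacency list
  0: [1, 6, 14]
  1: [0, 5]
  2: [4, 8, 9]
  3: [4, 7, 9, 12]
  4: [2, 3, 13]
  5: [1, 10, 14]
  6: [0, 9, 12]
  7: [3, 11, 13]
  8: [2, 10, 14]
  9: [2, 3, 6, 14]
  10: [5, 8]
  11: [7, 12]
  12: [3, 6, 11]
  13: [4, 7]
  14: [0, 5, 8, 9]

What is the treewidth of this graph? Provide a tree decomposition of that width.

Treewidth 3.
One such decomposition:
Bags: B1 = {1, 5, 8, 10}  B2 = {1, 5, 8, 14}  B3 = {0, 1, 8, 14}  B4 = {0, 2, 8, 14}  B5 = {0, 2, 9, 14}  B6 = {0, 2, 6, 9}  B7 = {2, 4, 6, 9}  B8 = {3, 4, 6, 9}  B9 = {3, 4, 6, 12}  B10 = {3, 4, 12, 13}  B11 = {3, 7, 12, 13}  B12 = {7, 11, 12, 13}
Tree: B1–B2, B2–B3, B3–B4, B4–B5, B5–B6, B6–B7, B7–B8, B8–B9, B9–B10, B10–B11, B11–B12

Every bag has size at most 4, so the width is 4 − 1 = 3 and tw(G) ≤ 3. For the lower bound: the 4 vertex sets {1,5,10}, {8}, {14}, {0,2,6,9} are disjoint, each induces a connected subgraph, and every pair is joined by at least one edge of G. Contracting each set to a single vertex therefore yields K_{4} as a minor, and since treewidth is minor-monotone, tw(G) ≥ tw(K_{4}) = 3. The upper and lower bounds meet at 3, so that is the treewidth.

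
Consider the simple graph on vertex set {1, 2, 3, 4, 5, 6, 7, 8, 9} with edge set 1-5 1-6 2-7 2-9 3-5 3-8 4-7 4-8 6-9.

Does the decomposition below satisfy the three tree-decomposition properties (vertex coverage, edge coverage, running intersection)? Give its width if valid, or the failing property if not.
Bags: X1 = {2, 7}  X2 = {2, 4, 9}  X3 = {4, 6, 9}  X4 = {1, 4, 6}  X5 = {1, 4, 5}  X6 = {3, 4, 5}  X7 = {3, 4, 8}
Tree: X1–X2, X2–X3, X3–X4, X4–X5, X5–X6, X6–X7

No — edge (4,7) lies in no bag.

A tree decomposition must satisfy three properties: every vertex lies in some bag; for every edge, both endpoints lie together in some bag; and for every vertex, the bags containing it form a connected subtree. Here edge (4,7) lies in no bag, so the decomposition is invalid.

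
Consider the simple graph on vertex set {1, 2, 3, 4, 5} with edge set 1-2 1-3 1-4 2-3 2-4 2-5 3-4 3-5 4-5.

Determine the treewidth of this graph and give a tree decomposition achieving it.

Treewidth 3.
Bags: B1 = {1, 2, 3, 4}  B2 = {2, 3, 4, 5}
Tree: B1–B2

The largest bag has 4 vertices, giving width 3; this decomposition certifies tw(G) ≤ 3. On the other hand G contains the 4-clique {1, 2, 3, 4}. A clique must lie in a single bag of any decomposition, so no decomposition can have width below 3. Hence tw(G) = 3 exactly.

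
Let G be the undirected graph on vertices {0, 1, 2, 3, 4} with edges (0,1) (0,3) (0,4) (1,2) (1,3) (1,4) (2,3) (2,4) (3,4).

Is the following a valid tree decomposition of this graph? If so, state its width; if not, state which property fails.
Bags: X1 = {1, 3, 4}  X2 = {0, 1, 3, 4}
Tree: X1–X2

No — vertex 2 appears in no bag.

A tree decomposition must satisfy three properties: every vertex lies in some bag; for every edge, both endpoints lie together in some bag; and for every vertex, the bags containing it form a connected subtree. Here vertex 2 appears in no bag, so the decomposition is invalid.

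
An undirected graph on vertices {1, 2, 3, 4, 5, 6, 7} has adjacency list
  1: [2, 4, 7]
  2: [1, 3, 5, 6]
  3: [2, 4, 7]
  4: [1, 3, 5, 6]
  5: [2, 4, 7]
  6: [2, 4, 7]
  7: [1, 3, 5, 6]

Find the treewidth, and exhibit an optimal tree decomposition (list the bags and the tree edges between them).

Treewidth 3.
One such decomposition:
Bags: B1 = {1, 2, 4, 7}  B2 = {2, 4, 5, 7}  B3 = {2, 3, 4, 7}  B4 = {2, 4, 6, 7}
Tree: B1–B2, B2–B3, B3–B4

Each bag holds 4 vertices, so the decomposition has width 3, which upper-bounds the treewidth. For the lower bound: the 4 vertex sets {1,7}, {2,5}, {4}, {3} are disjoint, each induces a connected subgraph, and every pair is joined by at least one edge of G. Contracting each set to a single vertex therefore yields K_{4} as a minor, and since treewidth is minor-monotone, tw(G) ≥ tw(K_{4}) = 3. Hence tw(G) = 3 exactly.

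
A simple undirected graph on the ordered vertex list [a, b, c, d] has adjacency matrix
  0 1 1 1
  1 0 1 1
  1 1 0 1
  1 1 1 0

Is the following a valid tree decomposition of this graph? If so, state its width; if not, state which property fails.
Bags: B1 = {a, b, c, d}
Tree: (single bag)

Every vertex of G appears in some bag (union = {a, b, c, d}); every edge is covered by a bag; and for each vertex v the set of bags containing v is connected in the bag tree. The decomposition is therefore valid. The largest bag has 4 vertices, so the width is 3.

Yes; width 3.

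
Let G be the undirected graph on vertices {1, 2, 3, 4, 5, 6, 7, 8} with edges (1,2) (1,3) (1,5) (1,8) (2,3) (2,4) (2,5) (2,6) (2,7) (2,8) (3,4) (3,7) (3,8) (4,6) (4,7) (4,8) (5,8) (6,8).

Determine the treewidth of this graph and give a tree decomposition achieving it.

Each bag holds 4 vertices, so the decomposition has width 3, which upper-bounds the treewidth. For the lower bound, the 4 vertices {1, 2, 3, 8} are pairwise adjacent, and any tree decomposition puts a clique entirely inside one bag — forcing width ≥ 3. Therefore the treewidth is 3.

Treewidth 3.
One optimal decomposition is:
Bags: B1 = {2, 3, 4, 7}  B2 = {2, 3, 4, 8}  B3 = {2, 4, 6, 8}  B4 = {1, 2, 3, 8}  B5 = {1, 2, 5, 8}
Tree: B1–B2, B2–B3, B2–B4, B4–B5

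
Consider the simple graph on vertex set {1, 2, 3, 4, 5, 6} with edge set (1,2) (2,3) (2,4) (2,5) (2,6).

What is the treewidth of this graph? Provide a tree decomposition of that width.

Treewidth 1.
Bags: B1 = {2, 5}  B2 = {2, 4}  B3 = {2, 6}  B4 = {1, 2}  B5 = {2, 3}
Tree: B1–B2, B2–B3, B2–B4, B2–B5

The largest bag has 2 vertices, giving width 1; this decomposition certifies tw(G) ≤ 1. G has an edge, so its treewidth is at least 1. The upper and lower bounds meet at 1, so that is the treewidth.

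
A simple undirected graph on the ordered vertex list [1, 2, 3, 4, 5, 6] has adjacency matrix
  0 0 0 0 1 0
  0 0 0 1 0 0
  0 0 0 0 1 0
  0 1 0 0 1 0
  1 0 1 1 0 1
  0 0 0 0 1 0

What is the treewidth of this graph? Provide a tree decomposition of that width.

Treewidth 1.
One optimal decomposition is:
Bags: B1 = {4, 5}  B2 = {2, 4}  B3 = {5, 6}  B4 = {1, 5}  B5 = {3, 5}
Tree: B1–B2, B1–B3, B3–B4, B1–B5

The largest bag has 2 vertices, giving width 1; this decomposition certifies tw(G) ≤ 1. Any graph with an edge has treewidth ≥ 1, and G has the edge 4–5. Combining the bounds, tw(G) = 1.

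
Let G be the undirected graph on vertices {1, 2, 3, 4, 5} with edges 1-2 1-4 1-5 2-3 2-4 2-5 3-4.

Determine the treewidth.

A width-2 tree decomposition is:
Bags: B1 = {2, 3, 4}  B2 = {1, 2, 4}  B3 = {1, 2, 5}
Tree: B1–B2, B2–B3
Every bag has size at most 3, so the width is 3 − 1 = 2 and tw(G) ≤ 2. For the lower bound, the 3 vertices {1, 2, 4} are pairwise adjacent, and any tree decomposition puts a clique entirely inside one bag — forcing width ≥ 2. Hence tw(G) = 2 exactly.

2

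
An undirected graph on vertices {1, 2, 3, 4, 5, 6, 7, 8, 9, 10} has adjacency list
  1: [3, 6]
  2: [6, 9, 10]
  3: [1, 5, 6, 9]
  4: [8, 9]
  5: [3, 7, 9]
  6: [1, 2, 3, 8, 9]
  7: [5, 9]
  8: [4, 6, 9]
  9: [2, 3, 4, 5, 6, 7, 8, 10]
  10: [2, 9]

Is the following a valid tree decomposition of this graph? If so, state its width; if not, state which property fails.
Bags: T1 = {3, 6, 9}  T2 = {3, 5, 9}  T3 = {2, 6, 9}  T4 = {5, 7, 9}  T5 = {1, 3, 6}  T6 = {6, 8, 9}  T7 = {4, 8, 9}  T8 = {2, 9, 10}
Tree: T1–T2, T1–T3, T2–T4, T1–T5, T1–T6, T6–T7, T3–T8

Checking the three conditions: (i) the bags cover all of {1, 2, 3, 4, 5, 6, 7, 8, 9, 10}; (ii) for each edge, some bag contains both endpoints; (iii) the bags containing any fixed vertex form a subtree. All hold, so the decomposition is valid with width 3 − 1 = 2.

Yes; width 2.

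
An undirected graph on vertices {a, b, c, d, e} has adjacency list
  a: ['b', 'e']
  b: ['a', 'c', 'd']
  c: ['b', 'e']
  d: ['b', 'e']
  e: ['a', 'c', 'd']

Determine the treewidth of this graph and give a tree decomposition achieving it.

The largest bag has 3 vertices, giving width 2; this decomposition certifies tw(G) ≤ 2. The edges b–a–e–d–b form a cycle, so G is not a tree and its treewidth is at least 2. Therefore the treewidth is 2.

Treewidth 2.
Bags: B1 = {a, b, e}  B2 = {b, d, e}  B3 = {b, c, e}
Tree: B1–B2, B2–B3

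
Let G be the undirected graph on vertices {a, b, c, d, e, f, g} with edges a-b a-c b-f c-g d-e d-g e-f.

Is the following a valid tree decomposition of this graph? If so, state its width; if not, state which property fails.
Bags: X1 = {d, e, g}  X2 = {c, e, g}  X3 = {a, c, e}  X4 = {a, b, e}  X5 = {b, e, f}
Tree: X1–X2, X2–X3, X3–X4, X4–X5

Yes; width 2.

Vertex coverage: the bags together contain {a, b, c, d, e, f, g}, the full vertex set. Edge coverage: each edge of G has both endpoints in at least one bag. Running intersection: for every vertex, the bags containing it form a connected subtree. All three properties hold, so this is a valid tree decomposition of width max|bag| − 1 = 2, and hence tw(G) ≤ 2.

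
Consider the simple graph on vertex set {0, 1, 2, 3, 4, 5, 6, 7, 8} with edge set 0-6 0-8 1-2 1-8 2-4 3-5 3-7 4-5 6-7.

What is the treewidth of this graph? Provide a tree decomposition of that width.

Every bag has size at most 3, so the width is 3 − 1 = 2 and tw(G) ≤ 2. Since 8–0–6–7–3–5–4–2–1–8 is a cycle in G, G is not acyclic. Forests are exactly the graphs of treewidth ≤ 1, so tw(G) ≥ 2. Combining the bounds, tw(G) = 2.

Treewidth 2.
Bags: B1 = {0, 6, 8}  B2 = {6, 7, 8}  B3 = {3, 7, 8}  B4 = {3, 5, 8}  B5 = {4, 5, 8}  B6 = {2, 4, 8}  B7 = {1, 2, 8}
Tree: B1–B2, B2–B3, B3–B4, B4–B5, B5–B6, B6–B7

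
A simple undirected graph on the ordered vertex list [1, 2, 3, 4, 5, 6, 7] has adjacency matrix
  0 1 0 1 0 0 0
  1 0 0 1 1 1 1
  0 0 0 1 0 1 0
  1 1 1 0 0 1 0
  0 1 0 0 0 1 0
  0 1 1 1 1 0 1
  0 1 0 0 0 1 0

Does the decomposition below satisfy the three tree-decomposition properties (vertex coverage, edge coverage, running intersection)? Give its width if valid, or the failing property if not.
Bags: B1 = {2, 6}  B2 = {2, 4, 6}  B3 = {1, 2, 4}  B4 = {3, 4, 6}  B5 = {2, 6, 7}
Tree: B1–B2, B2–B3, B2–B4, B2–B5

A tree decomposition must satisfy three properties: every vertex lies in some bag; for every edge, both endpoints lie together in some bag; and for every vertex, the bags containing it form a connected subtree. Here vertex 5 appears in no bag, so the decomposition is invalid.

No — vertex 5 appears in no bag.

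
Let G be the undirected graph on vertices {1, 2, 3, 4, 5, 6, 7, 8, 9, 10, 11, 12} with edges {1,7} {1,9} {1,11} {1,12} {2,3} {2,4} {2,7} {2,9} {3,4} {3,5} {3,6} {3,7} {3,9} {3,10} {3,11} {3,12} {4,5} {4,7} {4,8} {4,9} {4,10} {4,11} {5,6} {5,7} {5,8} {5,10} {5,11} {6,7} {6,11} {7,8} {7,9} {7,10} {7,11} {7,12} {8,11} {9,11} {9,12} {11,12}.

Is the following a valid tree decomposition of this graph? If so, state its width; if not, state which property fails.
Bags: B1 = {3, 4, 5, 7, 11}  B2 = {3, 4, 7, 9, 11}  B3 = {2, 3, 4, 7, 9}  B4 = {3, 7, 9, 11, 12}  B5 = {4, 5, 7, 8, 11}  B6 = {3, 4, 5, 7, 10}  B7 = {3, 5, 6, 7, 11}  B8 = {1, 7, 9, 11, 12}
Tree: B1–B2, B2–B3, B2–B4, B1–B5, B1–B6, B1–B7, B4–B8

Every vertex of G appears in some bag (union = {1, 2, 3, 4, 5, 6, 7, 8, 9, 10, 11, 12}); every edge is covered by a bag; and for each vertex v the set of bags containing v is connected in the bag tree. The decomposition is therefore valid. The largest bag has 5 vertices, so the width is 4.

Yes; width 4.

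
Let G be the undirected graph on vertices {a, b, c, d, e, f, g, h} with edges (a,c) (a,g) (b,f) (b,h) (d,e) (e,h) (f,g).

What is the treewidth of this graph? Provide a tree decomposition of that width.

The largest bag has 2 vertices, giving width 1; this decomposition certifies tw(G) ≤ 1. Since G has at least one edge (e.g. c–a), it is not an edgeless graph, so tw(G) ≥ 1. Combining the bounds, tw(G) = 1.

Treewidth 1.
One such decomposition:
Bags: B1 = {a, c}  B2 = {a, g}  B3 = {f, g}  B4 = {b, f}  B5 = {b, h}  B6 = {e, h}  B7 = {d, e}
Tree: B1–B2, B2–B3, B3–B4, B4–B5, B5–B6, B6–B7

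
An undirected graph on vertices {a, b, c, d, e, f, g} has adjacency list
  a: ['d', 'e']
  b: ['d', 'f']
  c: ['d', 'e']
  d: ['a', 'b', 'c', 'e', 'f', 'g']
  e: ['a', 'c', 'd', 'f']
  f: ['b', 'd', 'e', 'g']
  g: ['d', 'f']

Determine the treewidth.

2

A width-2 tree decomposition is:
Bags: B1 = {d, e, f}  B2 = {c, d, e}  B3 = {d, f, g}  B4 = {a, d, e}  B5 = {b, d, f}
Tree: B1–B2, B1–B3, B1–B4, B3–B5
The largest bag has 3 vertices, giving width 2; this decomposition certifies tw(G) ≤ 2. On the other hand G contains the 3-clique {a, d, e}. A clique must lie in a single bag of any decomposition, so no decomposition can have width below 2. Hence tw(G) = 2 exactly.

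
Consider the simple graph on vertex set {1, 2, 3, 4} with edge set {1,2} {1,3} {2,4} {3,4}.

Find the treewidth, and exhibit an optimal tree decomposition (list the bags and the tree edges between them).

Treewidth 2.
One optimal decomposition is:
Bags: B1 = {1, 2, 4}  B2 = {1, 3, 4}
Tree: B1–B2

Every bag has size at most 3, so the width is 3 − 1 = 2 and tw(G) ≤ 2. For the lower bound, G contains the cycle 1–2–4–3–1, so G is not a forest; only forests have treewidth ≤ 1, hence tw(G) ≥ 2. Therefore the treewidth is 2.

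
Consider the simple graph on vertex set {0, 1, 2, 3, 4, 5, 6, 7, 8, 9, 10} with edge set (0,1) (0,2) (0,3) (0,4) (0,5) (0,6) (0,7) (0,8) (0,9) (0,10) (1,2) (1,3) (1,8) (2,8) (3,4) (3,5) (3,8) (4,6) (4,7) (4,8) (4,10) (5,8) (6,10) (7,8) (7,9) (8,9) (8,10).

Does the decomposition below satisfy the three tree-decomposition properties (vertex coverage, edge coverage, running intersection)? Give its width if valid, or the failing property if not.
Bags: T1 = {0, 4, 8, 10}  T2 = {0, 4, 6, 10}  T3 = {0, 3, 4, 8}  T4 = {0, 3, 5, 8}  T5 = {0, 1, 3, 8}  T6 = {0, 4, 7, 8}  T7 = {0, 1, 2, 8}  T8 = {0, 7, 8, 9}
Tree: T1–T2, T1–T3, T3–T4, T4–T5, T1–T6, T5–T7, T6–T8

Yes; width 3.

Vertex coverage: the bags together contain {0, 1, 2, 3, 4, 5, 6, 7, 8, 9, 10}, the full vertex set. Edge coverage: each edge of G has both endpoints in at least one bag. Running intersection: for every vertex, the bags containing it form a connected subtree. All three properties hold, so this is a valid tree decomposition of width max|bag| − 1 = 3, and hence tw(G) ≤ 3.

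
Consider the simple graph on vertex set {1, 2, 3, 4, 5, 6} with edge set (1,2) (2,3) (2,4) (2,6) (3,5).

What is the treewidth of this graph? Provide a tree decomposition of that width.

Every bag has size at most 2, so the width is 2 − 1 = 1 and tw(G) ≤ 1. Since G has at least one edge (e.g. 6–2), it is not an edgeless graph, so tw(G) ≥ 1. Combining the bounds, tw(G) = 1.

Treewidth 1.
One optimal decomposition is:
Bags: B1 = {2, 6}  B2 = {2, 4}  B3 = {2, 3}  B4 = {1, 2}  B5 = {3, 5}
Tree: B1–B2, B2–B3, B3–B4, B3–B5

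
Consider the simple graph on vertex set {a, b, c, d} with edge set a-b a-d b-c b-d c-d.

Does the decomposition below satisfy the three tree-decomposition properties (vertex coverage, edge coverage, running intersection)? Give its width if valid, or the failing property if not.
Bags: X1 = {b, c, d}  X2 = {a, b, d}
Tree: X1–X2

Checking the three conditions: (i) the bags cover all of {a, b, c, d}; (ii) for each edge, some bag contains both endpoints; (iii) the bags containing any fixed vertex form a subtree. All hold, so the decomposition is valid with width 3 − 1 = 2.

Yes; width 2.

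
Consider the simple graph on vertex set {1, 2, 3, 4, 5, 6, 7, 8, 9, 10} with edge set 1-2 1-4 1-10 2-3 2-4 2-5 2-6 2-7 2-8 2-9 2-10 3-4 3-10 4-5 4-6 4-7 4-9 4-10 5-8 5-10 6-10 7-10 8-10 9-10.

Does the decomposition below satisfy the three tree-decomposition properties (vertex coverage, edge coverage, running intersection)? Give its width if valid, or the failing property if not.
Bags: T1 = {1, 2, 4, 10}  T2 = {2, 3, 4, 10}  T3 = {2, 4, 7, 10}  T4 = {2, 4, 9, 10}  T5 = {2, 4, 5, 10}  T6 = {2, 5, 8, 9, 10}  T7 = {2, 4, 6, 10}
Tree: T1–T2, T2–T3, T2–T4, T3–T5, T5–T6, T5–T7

A tree decomposition must satisfy three properties: every vertex lies in some bag; for every edge, both endpoints lie together in some bag; and for every vertex, the bags containing it form a connected subtree. Here bags containing vertex 9 are not connected in the tree, so the decomposition is invalid.

No — bags containing vertex 9 are not connected in the tree.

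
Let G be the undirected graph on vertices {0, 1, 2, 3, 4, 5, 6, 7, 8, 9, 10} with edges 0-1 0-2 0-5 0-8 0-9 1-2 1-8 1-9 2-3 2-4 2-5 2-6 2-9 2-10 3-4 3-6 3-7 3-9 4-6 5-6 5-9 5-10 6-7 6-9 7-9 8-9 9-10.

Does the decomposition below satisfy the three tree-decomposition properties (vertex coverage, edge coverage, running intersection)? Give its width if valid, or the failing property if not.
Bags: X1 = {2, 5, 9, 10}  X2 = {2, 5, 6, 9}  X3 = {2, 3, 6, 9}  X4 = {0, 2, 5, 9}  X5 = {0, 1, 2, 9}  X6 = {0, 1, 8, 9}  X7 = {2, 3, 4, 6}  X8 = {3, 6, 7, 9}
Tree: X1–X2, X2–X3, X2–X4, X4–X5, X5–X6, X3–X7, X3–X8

Checking the three conditions: (i) the bags cover all of {0, 1, 2, 3, 4, 5, 6, 7, 8, 9, 10}; (ii) for each edge, some bag contains both endpoints; (iii) the bags containing any fixed vertex form a subtree. All hold, so the decomposition is valid with width 4 − 1 = 3.

Yes; width 3.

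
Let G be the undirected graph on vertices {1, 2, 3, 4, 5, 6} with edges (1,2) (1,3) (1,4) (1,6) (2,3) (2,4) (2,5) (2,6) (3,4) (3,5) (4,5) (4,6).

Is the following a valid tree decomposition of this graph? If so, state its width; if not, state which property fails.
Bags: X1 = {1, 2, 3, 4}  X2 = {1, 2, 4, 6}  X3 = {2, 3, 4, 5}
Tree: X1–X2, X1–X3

Yes; width 3.

Every vertex of G appears in some bag (union = {1, 2, 3, 4, 5, 6}); every edge is covered by a bag; and for each vertex v the set of bags containing v is connected in the bag tree. The decomposition is therefore valid. The largest bag has 4 vertices, so the width is 3.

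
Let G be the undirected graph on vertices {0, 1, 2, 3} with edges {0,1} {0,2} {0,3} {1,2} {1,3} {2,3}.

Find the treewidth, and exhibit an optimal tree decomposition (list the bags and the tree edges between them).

Treewidth 3.
One such decomposition:
Bags: B1 = {0, 1, 2, 3}
Tree: (single bag)

A single bag containing all 4 vertices is trivially a valid decomposition of width 3. On the other hand G contains the 4-clique {0, 1, 2, 3}. A clique must lie in a single bag of any decomposition, so no decomposition can have width below 3. Combining the bounds, tw(G) = 3.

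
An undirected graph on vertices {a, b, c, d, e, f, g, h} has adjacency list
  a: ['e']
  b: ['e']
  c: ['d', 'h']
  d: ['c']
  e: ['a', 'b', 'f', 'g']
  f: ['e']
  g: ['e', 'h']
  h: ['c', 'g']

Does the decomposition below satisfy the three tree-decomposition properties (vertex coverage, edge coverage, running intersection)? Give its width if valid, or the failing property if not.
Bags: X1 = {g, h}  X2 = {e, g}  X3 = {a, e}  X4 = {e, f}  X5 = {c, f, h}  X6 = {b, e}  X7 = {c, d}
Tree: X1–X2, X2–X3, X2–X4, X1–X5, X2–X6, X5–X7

A tree decomposition must satisfy three properties: every vertex lies in some bag; for every edge, both endpoints lie together in some bag; and for every vertex, the bags containing it form a connected subtree. Here bags containing vertex f are not connected in the tree, so the decomposition is invalid.

No — bags containing vertex f are not connected in the tree.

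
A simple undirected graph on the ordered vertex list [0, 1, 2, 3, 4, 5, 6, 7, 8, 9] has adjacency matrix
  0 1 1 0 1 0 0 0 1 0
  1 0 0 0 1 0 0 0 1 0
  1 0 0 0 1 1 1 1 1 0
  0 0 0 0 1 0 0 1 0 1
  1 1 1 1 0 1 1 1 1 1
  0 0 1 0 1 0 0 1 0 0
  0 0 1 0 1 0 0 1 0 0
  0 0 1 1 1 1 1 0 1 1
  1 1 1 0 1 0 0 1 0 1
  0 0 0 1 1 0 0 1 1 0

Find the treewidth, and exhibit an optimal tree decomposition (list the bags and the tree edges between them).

Treewidth 3.
Bags: B1 = {2, 4, 5, 7}  B2 = {2, 4, 7, 8}  B3 = {4, 7, 8, 9}  B4 = {0, 2, 4, 8}  B5 = {3, 4, 7, 9}  B6 = {2, 4, 6, 7}  B7 = {0, 1, 4, 8}
Tree: B1–B2, B2–B3, B2–B4, B3–B5, B2–B6, B4–B7

Each bag holds 4 vertices, so the decomposition has width 3, which upper-bounds the treewidth. On the other hand G contains the 4-clique {0, 1, 4, 8}. A clique must lie in a single bag of any decomposition, so no decomposition can have width below 3. Combining the bounds, tw(G) = 3.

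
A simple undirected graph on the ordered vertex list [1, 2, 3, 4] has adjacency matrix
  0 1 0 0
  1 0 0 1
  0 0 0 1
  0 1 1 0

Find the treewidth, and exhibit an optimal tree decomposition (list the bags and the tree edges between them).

Each bag holds 2 vertices, so the decomposition has width 1, which upper-bounds the treewidth. Since G has at least one edge (e.g. 1–2), it is not an edgeless graph, so tw(G) ≥ 1. The upper and lower bounds meet at 1, so that is the treewidth.

Treewidth 1.
Bags: B1 = {1, 2}  B2 = {2, 4}  B3 = {3, 4}
Tree: B1–B2, B2–B3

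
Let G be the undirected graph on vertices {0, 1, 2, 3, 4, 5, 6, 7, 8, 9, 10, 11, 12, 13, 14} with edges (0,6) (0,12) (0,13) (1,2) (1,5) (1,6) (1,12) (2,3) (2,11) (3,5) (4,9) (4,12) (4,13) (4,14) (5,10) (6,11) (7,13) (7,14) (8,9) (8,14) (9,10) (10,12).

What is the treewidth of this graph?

A width-3 tree decomposition is:
Bags: B1 = {7, 8, 13, 14}  B2 = {4, 8, 13, 14}  B3 = {4, 8, 9, 13}  B4 = {0, 4, 9, 13}  B5 = {0, 4, 9, 12}  B6 = {0, 9, 10, 12}  B7 = {0, 6, 10, 12}  B8 = {1, 6, 10, 12}  B9 = {1, 5, 6, 10}  B10 = {1, 5, 6, 11}  B11 = {1, 2, 5, 11}  B12 = {2, 3, 5, 11}
Tree: B1–B2, B2–B3, B3–B4, B4–B5, B5–B6, B6–B7, B7–B8, B8–B9, B9–B10, B10–B11, B11–B12
Every bag has size at most 4, so the width is 4 − 1 = 3 and tw(G) ≤ 3. For the lower bound: the 4 vertex sets {7,8,14}, {13}, {4}, {0,9,10,12} are disjoint, each induces a connected subgraph, and every pair is joined by at least one edge of G. Contracting each set to a single vertex therefore yields K_{4} as a minor, and since treewidth is minor-monotone, tw(G) ≥ tw(K_{4}) = 3. Combining the bounds, tw(G) = 3.

3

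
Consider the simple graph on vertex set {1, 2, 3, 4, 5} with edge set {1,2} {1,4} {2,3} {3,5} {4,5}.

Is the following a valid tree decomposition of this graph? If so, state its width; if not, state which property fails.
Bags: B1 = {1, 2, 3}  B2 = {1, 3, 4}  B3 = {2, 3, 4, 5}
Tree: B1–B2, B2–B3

A tree decomposition must satisfy three properties: every vertex lies in some bag; for every edge, both endpoints lie together in some bag; and for every vertex, the bags containing it form a connected subtree. Here bags containing vertex 2 are not connected in the tree, so the decomposition is invalid.

No — bags containing vertex 2 are not connected in the tree.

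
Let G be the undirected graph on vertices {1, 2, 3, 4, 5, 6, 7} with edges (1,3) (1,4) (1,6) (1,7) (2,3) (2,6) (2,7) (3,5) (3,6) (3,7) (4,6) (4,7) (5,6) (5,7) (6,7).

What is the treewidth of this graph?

3

A width-3 tree decomposition is:
Bags: B1 = {2, 3, 6, 7}  B2 = {1, 3, 6, 7}  B3 = {1, 4, 6, 7}  B4 = {3, 5, 6, 7}
Tree: B1–B2, B2–B3, B1–B4
The largest bag has 4 vertices, giving width 3; this decomposition certifies tw(G) ≤ 3. On the other hand G contains the 4-clique {1, 3, 6, 7}. A clique must lie in a single bag of any decomposition, so no decomposition can have width below 3. Therefore the treewidth is 3.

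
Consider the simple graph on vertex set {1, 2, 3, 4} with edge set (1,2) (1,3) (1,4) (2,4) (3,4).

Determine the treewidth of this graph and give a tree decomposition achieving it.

Every bag has size at most 3, so the width is 3 − 1 = 2 and tw(G) ≤ 2. On the other hand G contains the 3-clique {1, 2, 4}. A clique must lie in a single bag of any decomposition, so no decomposition can have width below 2. Combining the bounds, tw(G) = 2.

Treewidth 2.
One such decomposition:
Bags: B1 = {1, 3, 4}  B2 = {1, 2, 4}
Tree: B1–B2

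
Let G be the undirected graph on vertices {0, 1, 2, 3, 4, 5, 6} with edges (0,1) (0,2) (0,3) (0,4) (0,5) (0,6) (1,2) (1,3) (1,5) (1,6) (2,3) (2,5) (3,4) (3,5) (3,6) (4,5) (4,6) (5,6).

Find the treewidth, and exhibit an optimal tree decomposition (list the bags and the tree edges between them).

Every bag has size at most 5, so the width is 5 − 1 = 4 and tw(G) ≤ 4. Conversely, {0, 1, 2, 3, 5} is a clique of size 5, and the vertices of any clique must share a bag in every tree decomposition; so some bag has ≥ 5 vertices and tw(G) ≥ 4. Hence tw(G) = 4 exactly.

Treewidth 4.
Bags: B1 = {0, 3, 4, 5, 6}  B2 = {0, 1, 3, 5, 6}  B3 = {0, 1, 2, 3, 5}
Tree: B1–B2, B2–B3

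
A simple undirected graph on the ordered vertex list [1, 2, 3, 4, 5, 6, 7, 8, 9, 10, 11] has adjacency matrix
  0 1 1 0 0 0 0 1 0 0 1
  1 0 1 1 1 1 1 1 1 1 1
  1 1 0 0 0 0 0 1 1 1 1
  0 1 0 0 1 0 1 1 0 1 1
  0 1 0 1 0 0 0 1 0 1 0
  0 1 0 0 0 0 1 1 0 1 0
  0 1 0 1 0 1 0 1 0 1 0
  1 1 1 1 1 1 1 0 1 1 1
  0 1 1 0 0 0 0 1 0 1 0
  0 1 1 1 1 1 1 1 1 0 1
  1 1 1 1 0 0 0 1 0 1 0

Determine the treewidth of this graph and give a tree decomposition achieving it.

Treewidth 4.
One such decomposition:
Bags: B1 = {2, 3, 8, 9, 10}  B2 = {2, 3, 8, 10, 11}  B3 = {2, 4, 8, 10, 11}  B4 = {2, 4, 7, 8, 10}  B5 = {2, 4, 5, 8, 10}  B6 = {2, 6, 7, 8, 10}  B7 = {1, 2, 3, 8, 11}
Tree: B1–B2, B2–B3, B3–B4, B3–B5, B4–B6, B2–B7

Each bag holds 5 vertices, so the decomposition has width 4, which upper-bounds the treewidth. For the lower bound, the 5 vertices {1, 2, 3, 8, 11} are pairwise adjacent, and any tree decomposition puts a clique entirely inside one bag — forcing width ≥ 4. The upper and lower bounds meet at 4, so that is the treewidth.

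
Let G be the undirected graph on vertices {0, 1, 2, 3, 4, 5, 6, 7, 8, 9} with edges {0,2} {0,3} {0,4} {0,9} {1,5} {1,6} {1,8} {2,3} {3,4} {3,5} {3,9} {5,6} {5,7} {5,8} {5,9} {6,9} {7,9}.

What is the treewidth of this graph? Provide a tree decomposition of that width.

Every bag has size at most 3, so the width is 3 − 1 = 2 and tw(G) ≤ 2. For the lower bound, the 3 vertices {0, 3, 9} are pairwise adjacent, and any tree decomposition puts a clique entirely inside one bag — forcing width ≥ 2. Therefore the treewidth is 2.

Treewidth 2.
One optimal decomposition is:
Bags: B1 = {5, 6, 9}  B2 = {1, 5, 6}  B3 = {5, 7, 9}  B4 = {3, 5, 9}  B5 = {0, 3, 9}  B6 = {0, 2, 3}  B7 = {1, 5, 8}  B8 = {0, 3, 4}
Tree: B1–B2, B1–B3, B3–B4, B4–B5, B5–B6, B2–B7, B5–B8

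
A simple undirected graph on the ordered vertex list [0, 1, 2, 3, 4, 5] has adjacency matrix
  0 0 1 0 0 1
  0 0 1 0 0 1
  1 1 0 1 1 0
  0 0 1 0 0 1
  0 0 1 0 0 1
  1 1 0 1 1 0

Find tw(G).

A width-2 tree decomposition is:
Bags: B1 = {2, 3, 5}  B2 = {0, 2, 5}  B3 = {1, 2, 5}  B4 = {2, 4, 5}
Tree: B1–B2, B2–B3, B3–B4
Each bag holds 3 vertices, so the decomposition has width 2, which upper-bounds the treewidth. The edges 2–3–5–0–2 form a cycle, so G is not a tree and its treewidth is at least 2. The upper and lower bounds meet at 2, so that is the treewidth.

2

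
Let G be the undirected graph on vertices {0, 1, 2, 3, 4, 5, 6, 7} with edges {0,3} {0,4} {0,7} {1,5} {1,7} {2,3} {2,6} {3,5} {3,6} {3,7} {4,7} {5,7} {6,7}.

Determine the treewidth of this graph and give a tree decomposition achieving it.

The largest bag has 3 vertices, giving width 2; this decomposition certifies tw(G) ≤ 2. On the other hand G contains the 3-clique {2, 3, 6}. A clique must lie in a single bag of any decomposition, so no decomposition can have width below 2. The upper and lower bounds meet at 2, so that is the treewidth.

Treewidth 2.
One such decomposition:
Bags: B1 = {3, 6, 7}  B2 = {2, 3, 6}  B3 = {3, 5, 7}  B4 = {0, 3, 7}  B5 = {0, 4, 7}  B6 = {1, 5, 7}
Tree: B1–B2, B1–B3, B1–B4, B4–B5, B3–B6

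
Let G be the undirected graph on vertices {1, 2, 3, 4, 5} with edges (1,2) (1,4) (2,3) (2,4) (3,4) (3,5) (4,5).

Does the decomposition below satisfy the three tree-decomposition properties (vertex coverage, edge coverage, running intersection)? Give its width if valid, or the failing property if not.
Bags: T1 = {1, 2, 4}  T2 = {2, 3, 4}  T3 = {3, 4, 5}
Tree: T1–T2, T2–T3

Yes; width 2.

Vertex coverage: the bags together contain {1, 2, 3, 4, 5}, the full vertex set. Edge coverage: each edge of G has both endpoints in at least one bag. Running intersection: for every vertex, the bags containing it form a connected subtree. All three properties hold, so this is a valid tree decomposition of width max|bag| − 1 = 2, and hence tw(G) ≤ 2.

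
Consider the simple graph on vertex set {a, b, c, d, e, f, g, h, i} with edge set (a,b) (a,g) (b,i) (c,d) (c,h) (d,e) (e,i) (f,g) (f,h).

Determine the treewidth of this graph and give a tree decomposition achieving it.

Each bag holds 3 vertices, so the decomposition has width 2, which upper-bounds the treewidth. For the lower bound, G contains the cycle f–h–c–d–e–i–b–a–g–f, so G is not a forest; only forests have treewidth ≤ 1, hence tw(G) ≥ 2. The upper and lower bounds meet at 2, so that is the treewidth.

Treewidth 2.
One such decomposition:
Bags: B1 = {c, f, h}  B2 = {c, d, f}  B3 = {d, e, f}  B4 = {e, f, i}  B5 = {b, f, i}  B6 = {a, b, f}  B7 = {a, f, g}
Tree: B1–B2, B2–B3, B3–B4, B4–B5, B5–B6, B6–B7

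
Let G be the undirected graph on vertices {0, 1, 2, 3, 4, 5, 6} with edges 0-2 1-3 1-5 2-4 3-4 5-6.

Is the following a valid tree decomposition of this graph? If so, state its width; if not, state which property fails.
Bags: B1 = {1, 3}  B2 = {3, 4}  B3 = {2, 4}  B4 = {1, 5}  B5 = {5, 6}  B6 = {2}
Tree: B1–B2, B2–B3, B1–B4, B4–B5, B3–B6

No — vertex 0 appears in no bag.

A tree decomposition must satisfy three properties: every vertex lies in some bag; for every edge, both endpoints lie together in some bag; and for every vertex, the bags containing it form a connected subtree. Here vertex 0 appears in no bag, so the decomposition is invalid.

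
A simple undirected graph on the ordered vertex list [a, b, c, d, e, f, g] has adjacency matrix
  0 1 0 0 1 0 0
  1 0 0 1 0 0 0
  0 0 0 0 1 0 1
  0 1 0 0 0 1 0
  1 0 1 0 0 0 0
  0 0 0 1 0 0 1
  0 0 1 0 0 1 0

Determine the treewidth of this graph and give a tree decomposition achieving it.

Treewidth 2.
One optimal decomposition is:
Bags: B1 = {c, f, g}  B2 = {c, e, f}  B3 = {a, e, f}  B4 = {a, b, f}  B5 = {b, d, f}
Tree: B1–B2, B2–B3, B3–B4, B4–B5

The largest bag has 3 vertices, giving width 2; this decomposition certifies tw(G) ≤ 2. For the lower bound, G contains the cycle f–g–c–e–a–b–d–f, so G is not a forest; only forests have treewidth ≤ 1, hence tw(G) ≥ 2. Combining the bounds, tw(G) = 2.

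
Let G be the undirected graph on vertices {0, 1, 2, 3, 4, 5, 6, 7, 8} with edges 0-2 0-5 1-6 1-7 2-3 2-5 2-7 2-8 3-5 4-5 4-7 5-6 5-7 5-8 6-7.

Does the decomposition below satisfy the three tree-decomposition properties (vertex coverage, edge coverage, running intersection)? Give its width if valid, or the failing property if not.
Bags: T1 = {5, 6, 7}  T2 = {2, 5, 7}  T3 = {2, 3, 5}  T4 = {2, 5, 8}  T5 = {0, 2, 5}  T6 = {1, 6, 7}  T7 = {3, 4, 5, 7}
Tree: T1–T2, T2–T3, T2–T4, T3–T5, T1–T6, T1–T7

A tree decomposition must satisfy three properties: every vertex lies in some bag; for every edge, both endpoints lie together in some bag; and for every vertex, the bags containing it form a connected subtree. Here bags containing vertex 3 are not connected in the tree, so the decomposition is invalid.

No — bags containing vertex 3 are not connected in the tree.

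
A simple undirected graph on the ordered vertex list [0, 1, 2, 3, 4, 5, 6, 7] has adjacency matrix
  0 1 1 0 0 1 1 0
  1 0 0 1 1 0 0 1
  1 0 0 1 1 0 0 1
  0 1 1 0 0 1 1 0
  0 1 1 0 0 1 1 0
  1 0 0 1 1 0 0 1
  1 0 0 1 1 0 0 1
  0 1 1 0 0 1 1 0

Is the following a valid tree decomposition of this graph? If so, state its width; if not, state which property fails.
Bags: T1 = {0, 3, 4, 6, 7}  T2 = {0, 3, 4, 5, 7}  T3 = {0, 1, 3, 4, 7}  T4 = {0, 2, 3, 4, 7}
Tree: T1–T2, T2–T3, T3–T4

Yes; width 4.

Checking the three conditions: (i) the bags cover all of {0, 1, 2, 3, 4, 5, 6, 7}; (ii) for each edge, some bag contains both endpoints; (iii) the bags containing any fixed vertex form a subtree. All hold, so the decomposition is valid with width 5 − 1 = 4.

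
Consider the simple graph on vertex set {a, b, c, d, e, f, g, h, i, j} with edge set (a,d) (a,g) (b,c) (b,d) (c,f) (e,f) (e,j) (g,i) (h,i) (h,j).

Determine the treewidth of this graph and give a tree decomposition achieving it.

The largest bag has 3 vertices, giving width 2; this decomposition certifies tw(G) ≤ 2. For the lower bound, G contains the cycle i–g–a–d–b–c–f–e–j–h–i, so G is not a forest; only forests have treewidth ≤ 1, hence tw(G) ≥ 2. Hence tw(G) = 2 exactly.

Treewidth 2.
Bags: B1 = {a, g, i}  B2 = {a, d, i}  B3 = {b, d, i}  B4 = {b, c, i}  B5 = {c, f, i}  B6 = {e, f, i}  B7 = {e, i, j}  B8 = {h, i, j}
Tree: B1–B2, B2–B3, B3–B4, B4–B5, B5–B6, B6–B7, B7–B8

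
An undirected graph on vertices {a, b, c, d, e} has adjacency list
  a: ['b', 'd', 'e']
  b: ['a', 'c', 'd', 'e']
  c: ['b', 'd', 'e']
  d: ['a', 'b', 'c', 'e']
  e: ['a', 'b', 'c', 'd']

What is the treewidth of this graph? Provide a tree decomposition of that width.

Treewidth 3.
One such decomposition:
Bags: B1 = {a, b, d, e}  B2 = {b, c, d, e}
Tree: B1–B2

Every bag has size at most 4, so the width is 4 − 1 = 3 and tw(G) ≤ 3. On the other hand G contains the 4-clique {b, c, d, e}. A clique must lie in a single bag of any decomposition, so no decomposition can have width below 3. The upper and lower bounds meet at 3, so that is the treewidth.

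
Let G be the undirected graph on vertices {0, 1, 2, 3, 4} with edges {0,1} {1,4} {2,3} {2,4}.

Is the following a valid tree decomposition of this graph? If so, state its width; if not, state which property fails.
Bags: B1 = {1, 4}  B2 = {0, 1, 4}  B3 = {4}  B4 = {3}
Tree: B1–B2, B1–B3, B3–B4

No — vertex 2 appears in no bag.

A tree decomposition must satisfy three properties: every vertex lies in some bag; for every edge, both endpoints lie together in some bag; and for every vertex, the bags containing it form a connected subtree. Here vertex 2 appears in no bag, so the decomposition is invalid.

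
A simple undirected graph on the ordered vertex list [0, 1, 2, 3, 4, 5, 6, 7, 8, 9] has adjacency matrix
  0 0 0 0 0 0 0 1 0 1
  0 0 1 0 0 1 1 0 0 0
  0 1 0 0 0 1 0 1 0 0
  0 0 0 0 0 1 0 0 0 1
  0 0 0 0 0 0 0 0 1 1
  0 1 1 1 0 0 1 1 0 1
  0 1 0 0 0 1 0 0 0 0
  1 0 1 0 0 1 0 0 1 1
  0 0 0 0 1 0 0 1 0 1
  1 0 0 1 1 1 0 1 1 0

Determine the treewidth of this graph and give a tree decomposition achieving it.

Treewidth 2.
One optimal decomposition is:
Bags: B1 = {2, 5, 7}  B2 = {1, 2, 5}  B3 = {5, 7, 9}  B4 = {0, 7, 9}  B5 = {3, 5, 9}  B6 = {7, 8, 9}  B7 = {4, 8, 9}  B8 = {1, 5, 6}
Tree: B1–B2, B1–B3, B3–B4, B3–B5, B3–B6, B6–B7, B2–B8

Each bag holds 3 vertices, so the decomposition has width 2, which upper-bounds the treewidth. On the other hand G contains the 3-clique {0, 7, 9}. A clique must lie in a single bag of any decomposition, so no decomposition can have width below 2. Combining the bounds, tw(G) = 2.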